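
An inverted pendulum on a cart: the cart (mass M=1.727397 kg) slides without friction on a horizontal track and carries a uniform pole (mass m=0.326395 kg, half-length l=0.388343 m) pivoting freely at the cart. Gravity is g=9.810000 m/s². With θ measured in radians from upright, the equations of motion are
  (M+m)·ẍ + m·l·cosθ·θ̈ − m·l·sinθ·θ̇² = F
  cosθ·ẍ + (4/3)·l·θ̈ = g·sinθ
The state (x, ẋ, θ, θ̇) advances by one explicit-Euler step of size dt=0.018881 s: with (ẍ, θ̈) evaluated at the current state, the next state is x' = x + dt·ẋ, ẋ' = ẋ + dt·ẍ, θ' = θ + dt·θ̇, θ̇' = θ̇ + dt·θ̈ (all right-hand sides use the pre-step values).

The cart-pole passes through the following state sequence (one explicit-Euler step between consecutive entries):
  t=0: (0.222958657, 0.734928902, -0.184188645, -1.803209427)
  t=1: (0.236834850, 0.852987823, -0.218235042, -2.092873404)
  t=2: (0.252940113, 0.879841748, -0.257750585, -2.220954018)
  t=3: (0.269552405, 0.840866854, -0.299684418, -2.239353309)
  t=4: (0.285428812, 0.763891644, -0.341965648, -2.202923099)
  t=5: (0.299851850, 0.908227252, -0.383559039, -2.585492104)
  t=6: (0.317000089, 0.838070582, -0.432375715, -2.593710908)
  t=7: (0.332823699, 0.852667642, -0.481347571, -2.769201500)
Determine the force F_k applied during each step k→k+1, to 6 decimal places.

step 0→1:
  ẍ = (ẋ'−ẋ)/dt = (0.852987823−0.734928902)/0.018881 = 6.252790
  θ̈ = (θ̇'−θ̇)/dt = (-2.092873404−-1.803209427)/0.018881 = -15.341559
  sinθ=-0.183149, cosθ=0.983085
  F = (M+m)·ẍ + m·l·cosθ·θ̈ − m·l·sinθ·θ̇² = 12.841929 + -1.911699 − -0.075484 = 11.005714
step 1→2:
  ẍ = (ẋ'−ẋ)/dt = (0.879841748−0.852987823)/0.018881 = 1.422272
  θ̈ = (θ̇'−θ̇)/dt = (-2.220954018−-2.092873404)/0.018881 = -6.783572
  sinθ=-0.216507, cosθ=0.976281
  F = (M+m)·ẍ + m·l·cosθ·θ̈ − m·l·sinθ·θ̇² = 2.921052 + -0.839445 − -0.120203 = 2.201810
step 2→3:
  ẍ = (ẋ'−ẋ)/dt = (0.840866854−0.879841748)/0.018881 = -2.064239
  θ̈ = (θ̇'−θ̇)/dt = (-2.239353309−-2.220954018)/0.018881 = -0.974487
  sinθ=-0.254906, cosθ=0.966966
  F = (M+m)·ẍ + m·l·cosθ·θ̈ − m·l·sinθ·θ̇² = -4.239517 + -0.119439 − -0.159374 = -4.199582
step 3→4:
  ẍ = (ẋ'−ẋ)/dt = (0.763891644−0.840866854)/0.018881 = -4.076861
  θ̈ = (θ̇'−θ̇)/dt = (-2.202923099−-2.239353309)/0.018881 = 1.929464
  sinθ=-0.295219, cosθ=0.955430
  F = (M+m)·ẍ + m·l·cosθ·θ̈ − m·l·sinθ·θ̇² = -8.373024 + 0.233665 − -0.187650 = -7.951709
step 4→5:
  ẍ = (ẋ'−ẋ)/dt = (0.908227252−0.763891644)/0.018881 = 7.644490
  θ̈ = (θ̇'−θ̇)/dt = (-2.585492104−-2.202923099)/0.018881 = -20.262116
  sinθ=-0.335340, cosθ=0.942097
  F = (M+m)·ẍ + m·l·cosθ·θ̈ − m·l·sinθ·θ̇² = 15.700191 + -2.419578 − -0.206273 = 13.486887
step 5→6:
  ẍ = (ẋ'−ẋ)/dt = (0.838070582−0.908227252)/0.018881 = -3.715728
  θ̈ = (θ̇'−θ̇)/dt = (-2.593710908−-2.585492104)/0.018881 = -0.435295
  sinθ=-0.374223, cosθ=0.927339
  F = (M+m)·ẍ + m·l·cosθ·θ̈ − m·l·sinθ·θ̇² = -7.631333 + -0.051166 − -0.317085 = -7.365414
step 6→7:
  ẍ = (ẋ'−ẋ)/dt = (0.852667642−0.838070582)/0.018881 = 0.773108
  θ̈ = (θ̇'−θ̇)/dt = (-2.769201500−-2.593710908)/0.018881 = -9.294560
  sinθ=-0.419029, cosθ=0.907973
  F = (M+m)·ẍ + m·l·cosθ·θ̈ − m·l·sinθ·θ̇² = 1.587804 + -1.069697 − -0.357311 = 0.875418

F_0 = 11.005714 N
F_1 = 2.201810 N
F_2 = -4.199582 N
F_3 = -7.951709 N
F_4 = 13.486887 N
F_5 = -7.365414 N
F_6 = 0.875418 N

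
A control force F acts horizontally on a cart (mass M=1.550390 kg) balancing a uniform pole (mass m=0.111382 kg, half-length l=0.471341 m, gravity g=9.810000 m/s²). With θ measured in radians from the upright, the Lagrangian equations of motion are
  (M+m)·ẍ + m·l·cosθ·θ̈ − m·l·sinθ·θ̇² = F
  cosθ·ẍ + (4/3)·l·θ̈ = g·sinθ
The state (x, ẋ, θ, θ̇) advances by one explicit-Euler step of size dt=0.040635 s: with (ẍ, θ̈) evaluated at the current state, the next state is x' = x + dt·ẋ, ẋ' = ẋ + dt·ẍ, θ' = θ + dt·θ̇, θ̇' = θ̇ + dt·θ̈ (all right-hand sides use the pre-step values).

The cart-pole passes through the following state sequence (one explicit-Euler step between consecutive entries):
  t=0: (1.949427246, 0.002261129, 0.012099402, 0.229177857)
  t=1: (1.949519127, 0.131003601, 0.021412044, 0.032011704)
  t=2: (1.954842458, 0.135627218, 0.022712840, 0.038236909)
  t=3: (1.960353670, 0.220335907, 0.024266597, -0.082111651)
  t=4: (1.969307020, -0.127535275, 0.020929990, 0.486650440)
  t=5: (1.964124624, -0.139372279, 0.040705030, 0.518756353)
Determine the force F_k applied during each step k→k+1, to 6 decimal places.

step 0→1:
  ẍ = (ẋ'−ẋ)/dt = (0.131003601−0.002261129)/0.040635 = 3.168266
  θ̈ = (θ̇'−θ̇)/dt = (0.032011704−0.229177857)/0.040635 = -4.852126
  sinθ=0.012099, cosθ=0.999927
  F = (M+m)·ẍ + m·l·cosθ·θ̈ − m·l·sinθ·θ̇² = 5.264935 + -0.254713 − 0.000033 = 5.010189
step 1→2:
  ẍ = (ẋ'−ẋ)/dt = (0.135627218−0.131003601)/0.040635 = 0.113784
  θ̈ = (θ̇'−θ̇)/dt = (0.038236909−0.032011704)/0.040635 = 0.153198
  sinθ=0.021410, cosθ=0.999771
  F = (M+m)·ẍ + m·l·cosθ·θ̈ − m·l·sinθ·θ̇² = 0.189083 + 0.008041 − 0.000001 = 0.197123
step 2→3:
  ẍ = (ẋ'−ẋ)/dt = (0.220335907−0.135627218)/0.040635 = 2.084624
  θ̈ = (θ̇'−θ̇)/dt = (-0.082111651−0.038236909)/0.040635 = -2.961697
  sinθ=0.022711, cosθ=0.999742
  F = (M+m)·ẍ + m·l·cosθ·θ̈ − m·l·sinθ·θ̇² = 3.464169 + -0.155446 − 0.000002 = 3.308722
step 3→4:
  ẍ = (ẋ'−ẋ)/dt = (-0.127535275−0.220335907)/0.040635 = -8.560876
  θ̈ = (θ̇'−θ̇)/dt = (0.486650440−-0.082111651)/0.040635 = 13.996852
  sinθ=0.024264, cosθ=0.999706
  F = (M+m)·ẍ + m·l·cosθ·θ̈ − m·l·sinθ·θ̇² = -14.226223 + 0.734603 − 0.000009 = -13.491629
step 4→5:
  ẍ = (ẋ'−ẋ)/dt = (-0.139372279−-0.127535275)/0.040635 = -0.291301
  θ̈ = (θ̇'−θ̇)/dt = (0.518756353−0.486650440)/0.040635 = 0.790105
  sinθ=0.020928, cosθ=0.999781
  F = (M+m)·ẍ + m·l·cosθ·θ̈ − m·l·sinθ·θ̇² = -0.484075 + 0.041471 − 0.000260 = -0.442865

F_0 = 5.010189 N
F_1 = 0.197123 N
F_2 = 3.308722 N
F_3 = -13.491629 N
F_4 = -0.442865 N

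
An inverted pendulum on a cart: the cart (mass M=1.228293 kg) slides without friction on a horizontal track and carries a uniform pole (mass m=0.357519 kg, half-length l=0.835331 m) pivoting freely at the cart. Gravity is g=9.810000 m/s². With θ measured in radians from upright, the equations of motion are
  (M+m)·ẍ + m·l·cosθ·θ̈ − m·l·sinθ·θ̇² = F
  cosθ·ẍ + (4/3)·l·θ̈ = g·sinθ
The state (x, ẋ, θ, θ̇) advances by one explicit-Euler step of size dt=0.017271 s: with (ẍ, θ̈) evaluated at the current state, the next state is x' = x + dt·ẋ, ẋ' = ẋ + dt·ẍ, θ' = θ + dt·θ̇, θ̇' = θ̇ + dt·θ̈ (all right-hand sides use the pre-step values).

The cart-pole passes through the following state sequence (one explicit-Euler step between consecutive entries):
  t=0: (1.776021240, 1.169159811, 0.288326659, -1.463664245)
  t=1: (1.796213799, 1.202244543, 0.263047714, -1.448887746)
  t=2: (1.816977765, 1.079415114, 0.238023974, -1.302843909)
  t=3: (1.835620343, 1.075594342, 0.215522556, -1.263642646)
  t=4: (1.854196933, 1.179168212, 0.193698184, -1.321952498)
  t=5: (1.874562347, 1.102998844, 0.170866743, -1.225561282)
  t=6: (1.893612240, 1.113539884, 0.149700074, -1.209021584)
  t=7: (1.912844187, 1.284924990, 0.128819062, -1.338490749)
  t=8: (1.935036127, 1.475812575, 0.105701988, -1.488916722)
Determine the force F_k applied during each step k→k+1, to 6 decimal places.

F_0 = 3.100859 N
F_1 = -9.002645 N
F_2 = 0.188404 N
F_3 = 8.423146 N
F_4 = -5.458675 N
F_5 = 1.173435 N
F_6 = 13.457646 N
F_7 = 14.878857 N

step 0→1:
  ẍ = (ẋ'−ẋ)/dt = (1.202244543−1.169159811)/0.017271 = 1.915623
  θ̈ = (θ̇'−θ̇)/dt = (-1.448887746−-1.463664245)/0.017271 = 0.855567
  sinθ=0.284348, cosθ=0.958721
  F = (M+m)·ẍ + m·l·cosθ·θ̈ − m·l·sinθ·θ̇² = 3.037819 + 0.244965 − 0.181925 = 3.100859
step 1→2:
  ẍ = (ẋ'−ẋ)/dt = (1.079415114−1.202244543)/0.017271 = -7.111889
  θ̈ = (θ̇'−θ̇)/dt = (-1.302843909−-1.448887746)/0.017271 = 8.456015
  sinθ=0.260025, cosθ=0.965602
  F = (M+m)·ẍ + m·l·cosθ·θ̈ − m·l·sinθ·θ̇² = -11.278118 + 2.438494 − 0.163020 = -9.002645
step 2→3:
  ẍ = (ẋ'−ẋ)/dt = (1.075594342−1.079415114)/0.017271 = -0.221225
  θ̈ = (θ̇'−θ̇)/dt = (-1.263642646−-1.302843909)/0.017271 = 2.269774
  sinθ=0.235783, cosθ=0.971806
  F = (M+m)·ẍ + m·l·cosθ·θ̈ − m·l·sinθ·θ̇² = -0.350821 + 0.658749 − 0.119524 = 0.188404
step 3→4:
  ẍ = (ẋ'−ẋ)/dt = (1.179168212−1.075594342)/0.017271 = 5.996982
  θ̈ = (θ̇'−θ̇)/dt = (-1.321952498−-1.263642646)/0.017271 = -3.376171
  sinθ=0.213858, cosθ=0.976865
  F = (M+m)·ẍ + m·l·cosθ·θ̈ − m·l·sinθ·θ̇² = 9.510085 + -0.984956 − 0.101984 = 8.423146
step 4→5:
  ẍ = (ẋ'−ẋ)/dt = (1.102998844−1.179168212)/0.017271 = -4.410247
  θ̈ = (θ̇'−θ̇)/dt = (-1.225561282−-1.321952498)/0.017271 = 5.581102
  sinθ=0.192489, cosθ=0.981299
  F = (M+m)·ẍ + m·l·cosθ·θ̈ − m·l·sinθ·θ̇² = -6.993822 + 1.635608 − 0.100461 = -5.458675
step 5→6:
  ẍ = (ẋ'−ẋ)/dt = (1.113539884−1.102998844)/0.017271 = 0.610332
  θ̈ = (θ̇'−θ̇)/dt = (-1.209021584−-1.225561282)/0.017271 = 0.957657
  sinθ=0.170037, cosθ=0.985438
  F = (M+m)·ẍ + m·l·cosθ·θ̈ − m·l·sinθ·θ̇² = 0.967871 + 0.281836 − 0.076273 = 1.173435
step 6→7:
  ẍ = (ẋ'−ẋ)/dt = (1.284924990−1.113539884)/0.017271 = 9.923288
  θ̈ = (θ̇'−θ̇)/dt = (-1.338490749−-1.209021584)/0.017271 = -7.496333
  sinθ=0.149142, cosθ=0.988816
  F = (M+m)·ẍ + m·l·cosθ·θ̈ − m·l·sinθ·θ̇² = 15.736469 + -2.213717 − 0.065107 = 13.457646
step 7→8:
  ẍ = (ẋ'−ẋ)/dt = (1.475812575−1.284924990)/0.017271 = 11.052492
  θ̈ = (θ̇'−θ̇)/dt = (-1.488916722−-1.338490749)/0.017271 = -8.709743
  sinθ=0.128463, cosθ=0.991714
  F = (M+m)·ẍ + m·l·cosθ·θ̈ − m·l·sinθ·θ̇² = 17.527174 + -2.579584 − 0.068733 = 14.878857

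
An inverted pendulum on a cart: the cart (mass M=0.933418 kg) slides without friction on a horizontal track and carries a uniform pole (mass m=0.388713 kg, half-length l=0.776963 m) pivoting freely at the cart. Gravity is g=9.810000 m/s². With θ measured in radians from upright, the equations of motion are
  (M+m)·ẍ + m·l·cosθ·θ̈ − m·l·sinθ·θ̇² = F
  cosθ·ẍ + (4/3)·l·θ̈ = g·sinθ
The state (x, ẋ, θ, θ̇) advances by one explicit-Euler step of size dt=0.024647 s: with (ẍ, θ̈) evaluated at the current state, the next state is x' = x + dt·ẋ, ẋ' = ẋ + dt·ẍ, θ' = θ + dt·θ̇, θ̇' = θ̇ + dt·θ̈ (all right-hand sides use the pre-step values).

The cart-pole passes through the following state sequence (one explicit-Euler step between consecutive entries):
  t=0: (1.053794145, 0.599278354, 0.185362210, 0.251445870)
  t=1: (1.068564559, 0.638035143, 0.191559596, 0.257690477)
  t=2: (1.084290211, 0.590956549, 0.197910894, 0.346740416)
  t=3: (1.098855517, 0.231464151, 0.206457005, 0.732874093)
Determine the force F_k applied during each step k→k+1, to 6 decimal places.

F_0 = 2.150707 N
F_1 = -1.458013 N
F_2 = -14.652090 N

step 0→1:
  ẍ = (ẋ'−ẋ)/dt = (0.638035143−0.599278354)/0.024647 = 1.572475
  θ̈ = (θ̇'−θ̇)/dt = (0.257690477−0.251445870)/0.024647 = 0.253362
  sinθ=0.184303, cosθ=0.982870
  F = (M+m)·ẍ + m·l·cosθ·θ̈ − m·l·sinθ·θ̇² = 2.079018 + 0.075208 − 0.003519 = 2.150707
step 1→2:
  ẍ = (ẋ'−ẋ)/dt = (0.590956549−0.638035143)/0.024647 = -1.910115
  θ̈ = (θ̇'−θ̇)/dt = (0.346740416−0.257690477)/0.024647 = 3.613013
  sinθ=0.190390, cosθ=0.981708
  F = (M+m)·ẍ + m·l·cosθ·θ̈ − m·l·sinθ·θ̇² = -2.525422 + 1.071227 − 0.003818 = -1.458013
step 2→3:
  ẍ = (ẋ'−ẋ)/dt = (0.231464151−0.590956549)/0.024647 = -14.585645
  θ̈ = (θ̇'−θ̇)/dt = (0.732874093−0.346740416)/0.024647 = 15.666559
  sinθ=0.196621, cosθ=0.980479
  F = (M+m)·ẍ + m·l·cosθ·θ̈ − m·l·sinθ·θ̇² = -19.284134 + 4.639183 − 0.007140 = -14.652090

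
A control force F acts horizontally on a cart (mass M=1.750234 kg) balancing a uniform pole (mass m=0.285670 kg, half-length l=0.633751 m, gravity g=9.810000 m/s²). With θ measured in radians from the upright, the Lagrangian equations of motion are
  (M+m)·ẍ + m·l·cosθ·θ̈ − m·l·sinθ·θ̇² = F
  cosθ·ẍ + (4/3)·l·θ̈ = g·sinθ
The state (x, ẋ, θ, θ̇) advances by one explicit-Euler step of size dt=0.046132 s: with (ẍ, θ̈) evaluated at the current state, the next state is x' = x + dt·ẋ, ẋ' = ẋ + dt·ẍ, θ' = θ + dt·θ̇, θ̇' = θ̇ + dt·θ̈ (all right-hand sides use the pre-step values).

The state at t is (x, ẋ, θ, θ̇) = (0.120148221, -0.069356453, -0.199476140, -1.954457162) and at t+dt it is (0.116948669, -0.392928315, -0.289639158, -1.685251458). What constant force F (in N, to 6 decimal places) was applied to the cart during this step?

F = -13.107341 N

ẍ = (ẋ'−ẋ)/dt = (-0.392928315−-0.069356453)/0.046132 = -7.014044
θ̈ = (θ̇'−θ̇)/dt = (-1.685251458−-1.954457162)/0.046132 = 5.835552
sinθ=-0.198156, cosθ=0.980171
F = (M+m)·ẍ + m·l·cosθ·θ̈ − m·l·sinθ·θ̇² = -14.279920 + 1.035540 − -0.137038 = -13.107341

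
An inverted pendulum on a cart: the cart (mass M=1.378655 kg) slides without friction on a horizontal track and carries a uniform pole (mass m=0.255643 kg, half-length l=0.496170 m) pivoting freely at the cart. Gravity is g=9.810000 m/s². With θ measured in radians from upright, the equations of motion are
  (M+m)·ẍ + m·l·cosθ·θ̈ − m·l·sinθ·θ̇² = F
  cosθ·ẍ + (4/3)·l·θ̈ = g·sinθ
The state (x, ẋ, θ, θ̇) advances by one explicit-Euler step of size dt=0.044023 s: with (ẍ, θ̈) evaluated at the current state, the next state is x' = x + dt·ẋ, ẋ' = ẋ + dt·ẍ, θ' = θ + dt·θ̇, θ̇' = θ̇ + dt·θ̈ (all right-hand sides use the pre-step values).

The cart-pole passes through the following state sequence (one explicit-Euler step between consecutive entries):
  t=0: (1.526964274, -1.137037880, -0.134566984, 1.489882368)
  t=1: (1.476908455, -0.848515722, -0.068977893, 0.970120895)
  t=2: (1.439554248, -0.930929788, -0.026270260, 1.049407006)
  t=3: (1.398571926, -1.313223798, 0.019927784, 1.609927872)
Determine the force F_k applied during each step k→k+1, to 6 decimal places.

F_0 = 9.264756 N
F_1 = -2.823388 N
F_2 = -12.574053 N

step 0→1:
  ẍ = (ẋ'−ẋ)/dt = (-0.848515722−-1.137037880)/0.044023 = 6.553896
  θ̈ = (θ̇'−θ̇)/dt = (0.970120895−1.489882368)/0.044023 = -11.806589
  sinθ=-0.134161, cosθ=0.990960
  F = (M+m)·ẍ + m·l·cosθ·θ̈ − m·l·sinθ·θ̇² = 10.711019 + -1.484037 − -0.037774 = 9.264756
step 1→2:
  ẍ = (ẋ'−ẋ)/dt = (-0.930929788−-0.848515722)/0.044023 = -1.872068
  θ̈ = (θ̇'−θ̇)/dt = (1.049407006−0.970120895)/0.044023 = 1.801016
  sinθ=-0.068923, cosθ=0.997622
  F = (M+m)·ẍ + m·l·cosθ·θ̈ − m·l·sinθ·θ̇² = -3.059518 + 0.227902 − -0.008228 = -2.823388
step 2→3:
  ẍ = (ẋ'−ẋ)/dt = (-1.313223798−-0.930929788)/0.044023 = -8.683961
  θ̈ = (θ̇'−θ̇)/dt = (1.609927872−1.049407006)/0.044023 = 12.732455
  sinθ=-0.026267, cosθ=0.999655
  F = (M+m)·ẍ + m·l·cosθ·θ̈ − m·l·sinθ·θ̇² = -14.192180 + 1.614458 − -0.003669 = -12.574053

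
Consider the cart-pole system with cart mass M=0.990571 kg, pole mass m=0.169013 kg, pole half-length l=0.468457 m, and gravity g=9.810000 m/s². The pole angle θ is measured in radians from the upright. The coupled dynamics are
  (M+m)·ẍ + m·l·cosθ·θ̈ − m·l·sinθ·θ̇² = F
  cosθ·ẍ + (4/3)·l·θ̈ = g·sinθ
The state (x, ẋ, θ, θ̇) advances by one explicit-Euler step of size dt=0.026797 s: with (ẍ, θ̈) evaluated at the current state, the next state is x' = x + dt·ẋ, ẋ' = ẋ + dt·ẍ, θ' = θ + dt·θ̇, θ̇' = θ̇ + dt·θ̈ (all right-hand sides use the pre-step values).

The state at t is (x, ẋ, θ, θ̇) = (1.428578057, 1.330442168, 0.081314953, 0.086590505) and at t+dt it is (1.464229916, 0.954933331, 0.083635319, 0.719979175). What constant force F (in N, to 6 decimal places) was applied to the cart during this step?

ẍ = (ẋ'−ẋ)/dt = (0.954933331−1.330442168)/0.026797 = -14.013092
θ̈ = (θ̇'−θ̇)/dt = (0.719979175−0.086590505)/0.026797 = 23.636551
sinθ=0.081225, cosθ=0.996696
F = (M+m)·ẍ + m·l·cosθ·θ̈ − m·l·sinθ·θ̇² = -16.249358 + 1.865248 − 0.000048 = -14.384158

F = -14.384158 N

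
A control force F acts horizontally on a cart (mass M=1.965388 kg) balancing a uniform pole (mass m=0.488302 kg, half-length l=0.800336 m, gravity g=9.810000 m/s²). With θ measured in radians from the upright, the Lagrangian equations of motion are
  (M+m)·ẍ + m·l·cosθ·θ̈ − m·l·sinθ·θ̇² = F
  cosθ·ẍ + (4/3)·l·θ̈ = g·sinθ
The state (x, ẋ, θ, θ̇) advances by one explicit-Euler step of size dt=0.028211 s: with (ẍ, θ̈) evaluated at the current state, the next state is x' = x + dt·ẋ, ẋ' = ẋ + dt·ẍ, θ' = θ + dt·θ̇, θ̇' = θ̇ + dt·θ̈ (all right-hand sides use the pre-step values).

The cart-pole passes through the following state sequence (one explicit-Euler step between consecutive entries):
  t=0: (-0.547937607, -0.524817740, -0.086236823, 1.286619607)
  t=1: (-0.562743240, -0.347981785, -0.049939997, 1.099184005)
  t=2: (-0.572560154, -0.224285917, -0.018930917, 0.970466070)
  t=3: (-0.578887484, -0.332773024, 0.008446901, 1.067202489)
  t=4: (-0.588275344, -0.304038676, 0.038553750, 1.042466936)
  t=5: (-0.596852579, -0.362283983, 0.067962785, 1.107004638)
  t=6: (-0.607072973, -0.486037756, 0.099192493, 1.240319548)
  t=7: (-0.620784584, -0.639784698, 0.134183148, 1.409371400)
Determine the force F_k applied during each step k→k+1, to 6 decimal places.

step 0→1:
  ẍ = (ẋ'−ẋ)/dt = (-0.347981785−-0.524817740)/0.028211 = 6.268333
  θ̈ = (θ̇'−θ̇)/dt = (1.099184005−1.286619607)/0.028211 = -6.644061
  sinθ=-0.086130, cosθ=0.996284
  F = (M+m)·ẍ + m·l·cosθ·θ̈ − m·l·sinθ·θ̇² = 15.380547 + -2.586888 − -0.055721 = 12.849380
step 1→2:
  ẍ = (ẋ'−ẋ)/dt = (-0.224285917−-0.347981785)/0.028211 = 4.384668
  θ̈ = (θ̇'−θ̇)/dt = (0.970466070−1.099184005)/0.028211 = -4.562686
  sinθ=-0.049919, cosθ=0.998753
  F = (M+m)·ẍ + m·l·cosθ·θ̈ − m·l·sinθ·θ̇² = 10.758616 + -1.780900 − -0.023571 = 9.001286
step 2→3:
  ẍ = (ẋ'−ẋ)/dt = (-0.332773024−-0.224285917)/0.028211 = -3.845560
  θ̈ = (θ̇'−θ̇)/dt = (1.067202489−0.970466070)/0.028211 = 3.429032
  sinθ=-0.018930, cosθ=0.999821
  F = (M+m)·ẍ + m·l·cosθ·θ̈ − m·l·sinθ·θ̇² = -9.435813 + 1.339845 − -0.006967 = -8.089001
step 3→4:
  ẍ = (ẋ'−ẋ)/dt = (-0.304038676−-0.332773024)/0.028211 = 1.018551
  θ̈ = (θ̇'−θ̇)/dt = (1.042466936−1.067202489)/0.028211 = -0.876805
  sinθ=0.008447, cosθ=0.999964
  F = (M+m)·ẍ + m·l·cosθ·θ̈ − m·l·sinθ·θ̇² = 2.499209 + -0.342648 − 0.003760 = 2.152801
step 4→5:
  ẍ = (ẋ'−ẋ)/dt = (-0.362283983−-0.304038676)/0.028211 = -2.064631
  θ̈ = (θ̇'−θ̇)/dt = (1.107004638−1.042466936)/0.028211 = 2.287679
  sinθ=0.038544, cosθ=0.999257
  F = (M+m)·ẍ + m·l·cosθ·θ̈ − m·l·sinθ·θ̇² = -5.065965 + 0.893373 − 0.016370 = -4.188961
step 5→6:
  ẍ = (ẋ'−ẋ)/dt = (-0.486037756−-0.362283983)/0.028211 = -4.386721
  θ̈ = (θ̇'−θ̇)/dt = (1.240319548−1.107004638)/0.028211 = 4.725636
  sinθ=0.067910, cosθ=0.997691
  F = (M+m)·ẍ + m·l·cosθ·θ̈ − m·l·sinθ·θ̇² = -10.763652 + 1.842542 − 0.032523 = -8.953634
step 6→7:
  ẍ = (ẋ'−ẋ)/dt = (-0.639784698−-0.486037756)/0.028211 = -5.449893
  θ̈ = (θ̇'−θ̇)/dt = (1.409371400−1.240319548)/0.028211 = 5.992409
  sinθ=0.099030, cosθ=0.995084
  F = (M+m)·ẍ + m·l·cosθ·θ̈ − m·l·sinθ·θ̇² = -13.372349 + 2.330356 − 0.059538 = -11.101531

F_0 = 12.849380 N
F_1 = 9.001286 N
F_2 = -8.089001 N
F_3 = 2.152801 N
F_4 = -4.188961 N
F_5 = -8.953634 N
F_6 = -11.101531 N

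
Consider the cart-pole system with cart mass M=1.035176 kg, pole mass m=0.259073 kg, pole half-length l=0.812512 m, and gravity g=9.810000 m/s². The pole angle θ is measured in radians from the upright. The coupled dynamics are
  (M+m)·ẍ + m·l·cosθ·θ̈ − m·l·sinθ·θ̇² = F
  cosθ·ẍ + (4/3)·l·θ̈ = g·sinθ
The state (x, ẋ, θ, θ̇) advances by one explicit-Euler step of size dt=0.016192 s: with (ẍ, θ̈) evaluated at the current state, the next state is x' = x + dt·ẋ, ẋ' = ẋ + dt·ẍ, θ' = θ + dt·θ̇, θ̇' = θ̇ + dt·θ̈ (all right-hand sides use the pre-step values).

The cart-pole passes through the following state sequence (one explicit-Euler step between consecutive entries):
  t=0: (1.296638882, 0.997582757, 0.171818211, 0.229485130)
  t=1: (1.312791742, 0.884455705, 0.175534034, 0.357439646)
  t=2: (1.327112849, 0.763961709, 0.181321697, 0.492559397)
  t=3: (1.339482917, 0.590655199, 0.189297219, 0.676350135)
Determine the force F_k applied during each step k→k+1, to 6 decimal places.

F_0 = -7.405351 N
F_1 = -7.906352 N
F_2 = -11.511685 N

step 0→1:
  ẍ = (ẋ'−ẋ)/dt = (0.884455705−0.997582757)/0.016192 = -6.986602
  θ̈ = (θ̇'−θ̇)/dt = (0.357439646−0.229485130)/0.016192 = 7.902329
  sinθ=0.170974, cosθ=0.985276
  F = (M+m)·ẍ + m·l·cosθ·θ̈ − m·l·sinθ·θ̇² = -9.042402 + 1.638946 − 0.001895 = -7.405351
step 1→2:
  ẍ = (ẋ'−ẋ)/dt = (0.763961709−0.884455705)/0.016192 = -7.441576
  θ̈ = (θ̇'−θ̇)/dt = (0.492559397−0.357439646)/0.016192 = 8.344846
  sinθ=0.174634, cosθ=0.984633
  F = (M+m)·ẍ + m·l·cosθ·θ̈ − m·l·sinθ·θ̇² = -9.631252 + 1.729597 − 0.004697 = -7.906352
step 2→3:
  ẍ = (ẋ'−ẋ)/dt = (0.590655199−0.763961709)/0.016192 = -10.703218
  θ̈ = (θ̇'−θ̇)/dt = (0.676350135−0.492559397)/0.016192 = 11.350713
  sinθ=0.180330, cosθ=0.983606
  F = (M+m)·ẍ + m·l·cosθ·θ̈ − m·l·sinθ·θ̇² = -13.852630 + 2.350154 − 0.009210 = -11.511685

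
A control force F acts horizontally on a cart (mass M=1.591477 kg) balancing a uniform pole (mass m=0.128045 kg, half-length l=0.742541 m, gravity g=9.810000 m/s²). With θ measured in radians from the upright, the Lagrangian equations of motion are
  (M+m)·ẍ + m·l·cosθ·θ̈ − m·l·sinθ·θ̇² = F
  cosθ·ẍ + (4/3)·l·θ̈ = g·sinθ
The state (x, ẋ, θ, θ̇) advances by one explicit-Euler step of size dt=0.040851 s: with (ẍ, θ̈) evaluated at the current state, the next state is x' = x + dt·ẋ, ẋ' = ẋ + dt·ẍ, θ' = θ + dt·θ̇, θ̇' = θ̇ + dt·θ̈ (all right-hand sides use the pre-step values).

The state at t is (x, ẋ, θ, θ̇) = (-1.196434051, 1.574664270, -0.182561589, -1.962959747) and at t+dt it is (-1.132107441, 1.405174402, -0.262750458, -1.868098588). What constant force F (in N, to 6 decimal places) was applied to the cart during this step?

ẍ = (ẋ'−ẋ)/dt = (1.405174402−1.574664270)/0.040851 = -4.148977
θ̈ = (θ̇'−θ̇)/dt = (-1.868098588−-1.962959747)/0.040851 = 2.322126
sinθ=-0.181549, cosθ=0.983382
F = (M+m)·ẍ + m·l·cosθ·θ̈ − m·l·sinθ·θ̇² = -7.134258 + 0.217116 − -0.066512 = -6.850630

F = -6.850630 N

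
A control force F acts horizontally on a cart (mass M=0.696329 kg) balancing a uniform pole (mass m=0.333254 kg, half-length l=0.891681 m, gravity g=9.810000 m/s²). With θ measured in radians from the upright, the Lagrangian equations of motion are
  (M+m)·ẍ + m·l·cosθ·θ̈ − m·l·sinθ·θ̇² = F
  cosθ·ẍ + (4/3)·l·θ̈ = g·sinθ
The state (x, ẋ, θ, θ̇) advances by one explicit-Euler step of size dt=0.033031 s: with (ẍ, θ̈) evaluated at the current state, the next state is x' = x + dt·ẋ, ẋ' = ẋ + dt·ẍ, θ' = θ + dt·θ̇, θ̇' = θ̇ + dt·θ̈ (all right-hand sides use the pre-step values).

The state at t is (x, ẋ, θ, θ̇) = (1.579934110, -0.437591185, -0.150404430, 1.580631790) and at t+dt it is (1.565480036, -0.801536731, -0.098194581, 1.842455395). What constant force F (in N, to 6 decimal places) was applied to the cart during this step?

ẍ = (ẋ'−ẋ)/dt = (-0.801536731−-0.437591185)/0.033031 = -11.018302
θ̈ = (θ̇'−θ̇)/dt = (1.842455395−1.580631790)/0.033031 = 7.926602
sinθ=-0.149838, cosθ=0.988711
F = (M+m)·ẍ + m·l·cosθ·θ̈ − m·l·sinθ·θ̇² = -11.344257 + 2.328848 − -0.111242 = -8.904167

F = -8.904167 N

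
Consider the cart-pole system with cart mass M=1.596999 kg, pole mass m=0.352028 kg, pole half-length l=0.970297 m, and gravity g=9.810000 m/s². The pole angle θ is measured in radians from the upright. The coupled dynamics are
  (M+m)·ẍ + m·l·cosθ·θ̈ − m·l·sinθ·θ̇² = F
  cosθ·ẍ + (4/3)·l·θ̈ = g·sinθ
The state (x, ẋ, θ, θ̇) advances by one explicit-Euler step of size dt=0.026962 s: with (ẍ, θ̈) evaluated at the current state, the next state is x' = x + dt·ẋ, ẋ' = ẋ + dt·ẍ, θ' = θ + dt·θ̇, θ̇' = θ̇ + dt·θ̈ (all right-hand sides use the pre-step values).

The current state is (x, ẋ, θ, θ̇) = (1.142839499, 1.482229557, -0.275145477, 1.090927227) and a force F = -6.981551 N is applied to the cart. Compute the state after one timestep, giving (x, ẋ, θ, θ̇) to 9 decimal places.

sinθ=-0.271686945, cosθ=0.962385684
temp = (F + m·l·θ̇²·sinθ)/(M+m) = (-6.981551 + -0.110444026)/1.949027 = -3.638736162
θ̈ = (g·sinθ − cosθ·temp)/(l·(4/3 − m·cos²θ/(M+m))) = 0.739445892
ẍ = temp − m·l·θ̈·cosθ/(M+m) = -3.763451422
Euler: x'=1.142839499+0.026962·1.482229557=1.182803372, ẋ'=1.482229557+0.026962·-3.763451422=1.380759380
       θ'=-0.275145477+0.026962·1.090927227=-0.245731897, θ̇'=1.090927227+0.026962·0.739445892=1.110864167

(1.182803372, 1.380759380, -0.245731897, 1.110864167)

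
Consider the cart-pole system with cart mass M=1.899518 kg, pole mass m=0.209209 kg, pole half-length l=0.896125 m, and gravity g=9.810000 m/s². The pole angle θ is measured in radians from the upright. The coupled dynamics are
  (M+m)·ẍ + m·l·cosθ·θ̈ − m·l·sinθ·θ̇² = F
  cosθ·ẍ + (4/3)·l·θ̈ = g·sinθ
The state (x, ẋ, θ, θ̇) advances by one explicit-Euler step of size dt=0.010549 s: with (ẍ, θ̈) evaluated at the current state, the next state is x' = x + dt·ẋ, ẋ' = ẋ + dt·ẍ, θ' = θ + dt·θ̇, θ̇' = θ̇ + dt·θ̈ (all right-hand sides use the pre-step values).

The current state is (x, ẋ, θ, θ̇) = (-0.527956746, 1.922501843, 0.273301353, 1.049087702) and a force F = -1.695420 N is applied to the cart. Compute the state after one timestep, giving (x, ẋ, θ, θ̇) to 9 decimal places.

sinθ=0.269911725, cosθ=0.962885071
temp = (F + m·l·θ̇²·sinθ)/(M+m) = (-1.695420 + 0.055692191)/2.108727 = -0.777591319
θ̈ = (g·sinθ − cosθ·temp)/(l·(4/3 − m·cos²θ/(M+m))) = 3.053353472
ẍ = temp − m·l·θ̈·cosθ/(M+m) = -1.038976002
Euler: x'=-0.527956746+0.010549·1.922501843=-0.507676274, ẋ'=1.922501843+0.010549·-1.038976002=1.911541685
       θ'=0.273301353+0.010549·1.049087702=0.284368179, θ̇'=1.049087702+0.010549·3.053353472=1.081297528

(-0.507676274, 1.911541685, 0.284368179, 1.081297528)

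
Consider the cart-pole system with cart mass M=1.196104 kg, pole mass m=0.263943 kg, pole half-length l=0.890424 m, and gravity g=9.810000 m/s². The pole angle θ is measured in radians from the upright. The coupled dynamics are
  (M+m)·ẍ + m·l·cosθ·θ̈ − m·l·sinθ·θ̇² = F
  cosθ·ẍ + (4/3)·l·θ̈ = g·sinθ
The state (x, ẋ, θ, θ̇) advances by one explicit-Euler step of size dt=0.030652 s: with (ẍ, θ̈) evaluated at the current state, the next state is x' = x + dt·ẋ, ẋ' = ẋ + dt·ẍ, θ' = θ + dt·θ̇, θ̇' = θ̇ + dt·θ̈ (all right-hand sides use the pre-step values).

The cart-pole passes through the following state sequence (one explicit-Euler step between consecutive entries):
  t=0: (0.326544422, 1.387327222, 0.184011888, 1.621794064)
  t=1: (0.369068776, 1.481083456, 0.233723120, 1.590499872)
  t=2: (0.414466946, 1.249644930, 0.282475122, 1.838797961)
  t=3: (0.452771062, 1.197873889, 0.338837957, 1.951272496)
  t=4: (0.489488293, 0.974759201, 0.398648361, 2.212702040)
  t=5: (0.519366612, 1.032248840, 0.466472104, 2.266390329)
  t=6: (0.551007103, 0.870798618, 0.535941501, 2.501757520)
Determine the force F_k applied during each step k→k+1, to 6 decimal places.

step 0→1:
  ẍ = (ẋ'−ẋ)/dt = (1.481083456−1.387327222)/0.030652 = 3.058731
  θ̈ = (θ̇'−θ̇)/dt = (1.590499872−1.621794064)/0.030652 = -1.020951
  sinθ=0.182975, cosθ=0.983118
  F = (M+m)·ẍ + m·l·cosθ·θ̈ − m·l·sinθ·θ̇² = 4.465892 + -0.235894 − 0.113107 = 4.116890
step 1→2:
  ẍ = (ẋ'−ẋ)/dt = (1.249644930−1.481083456)/0.030652 = -7.550520
  θ̈ = (θ̇'−θ̇)/dt = (1.838797961−1.590499872)/0.030652 = 8.100551
  sinθ=0.231601, cosθ=0.972811
  F = (M+m)·ẍ + m·l·cosθ·θ̈ − m·l·sinθ·θ̇² = -11.024113 + 1.852038 − 0.137694 = -9.309769
step 2→3:
  ẍ = (ẋ'−ẋ)/dt = (1.197873889−1.249644930)/0.030652 = -1.688994
  θ̈ = (θ̇'−θ̇)/dt = (1.951272496−1.838797961)/0.030652 = 3.669403
  sinθ=0.278734, cosθ=0.960368
  F = (M+m)·ẍ + m·l·cosθ·θ̈ − m·l·sinθ·θ̇² = -2.466011 + 0.828210 − 0.221495 = -1.859296
step 3→4:
  ẍ = (ẋ'−ẋ)/dt = (0.974759201−1.197873889)/0.030652 = -7.278960
  θ̈ = (θ̇'−θ̇)/dt = (2.212702040−1.951272496)/0.030652 = 8.528956
  sinθ=0.332391, cosθ=0.943142
  F = (M+m)·ẍ + m·l·cosθ·θ̈ − m·l·sinθ·θ̇² = -10.627624 + 1.890513 − 0.297435 = -9.034546
step 4→5:
  ẍ = (ẋ'−ẋ)/dt = (1.032248840−0.974759201)/0.030652 = 1.875559
  θ̈ = (θ̇'−θ̇)/dt = (2.266390329−2.212702040)/0.030652 = 1.751543
  sinθ=0.388173, cosθ=0.921587
  F = (M+m)·ẍ + m·l·cosθ·θ̈ − m·l·sinθ·θ̇² = 2.738404 + 0.379371 − 0.446661 = 2.671114
step 5→6:
  ẍ = (ẋ'−ẋ)/dt = (0.870798618−1.032248840)/0.030652 = -5.267200
  θ̈ = (θ̇'−θ̇)/dt = (2.501757520−2.266390329)/0.030652 = 7.678690
  sinθ=0.449738, cosθ=0.893160
  F = (M+m)·ẍ + m·l·cosθ·θ̈ − m·l·sinθ·θ̇² = -7.690360 + 1.611846 − 0.542920 = -6.621434

F_0 = 4.116890 N
F_1 = -9.309769 N
F_2 = -1.859296 N
F_3 = -9.034546 N
F_4 = 2.671114 N
F_5 = -6.621434 N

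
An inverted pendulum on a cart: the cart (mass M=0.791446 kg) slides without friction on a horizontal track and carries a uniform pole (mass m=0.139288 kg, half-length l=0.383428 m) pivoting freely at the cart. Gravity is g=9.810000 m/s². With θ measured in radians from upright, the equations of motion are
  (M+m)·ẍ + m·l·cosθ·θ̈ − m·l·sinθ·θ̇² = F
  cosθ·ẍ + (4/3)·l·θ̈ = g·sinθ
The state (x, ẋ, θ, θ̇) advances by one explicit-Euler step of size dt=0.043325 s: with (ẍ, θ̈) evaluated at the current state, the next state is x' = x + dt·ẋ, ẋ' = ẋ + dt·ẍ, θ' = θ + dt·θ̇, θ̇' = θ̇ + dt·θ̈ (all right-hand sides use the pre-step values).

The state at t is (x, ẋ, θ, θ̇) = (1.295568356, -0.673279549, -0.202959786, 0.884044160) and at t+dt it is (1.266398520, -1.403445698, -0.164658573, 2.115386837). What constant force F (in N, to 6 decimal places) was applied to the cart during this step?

F = -14.190734 N

ẍ = (ẋ'−ẋ)/dt = (-1.403445698−-0.673279549)/0.043325 = -16.853229
θ̈ = (θ̇'−θ̇)/dt = (2.115386837−0.884044160)/0.043325 = 28.421066
sinθ=-0.201569, cosθ=0.979474
F = (M+m)·ẍ + m·l·cosθ·θ̈ − m·l·sinθ·θ̇² = -15.685873 + 1.486726 − -0.008413 = -14.190734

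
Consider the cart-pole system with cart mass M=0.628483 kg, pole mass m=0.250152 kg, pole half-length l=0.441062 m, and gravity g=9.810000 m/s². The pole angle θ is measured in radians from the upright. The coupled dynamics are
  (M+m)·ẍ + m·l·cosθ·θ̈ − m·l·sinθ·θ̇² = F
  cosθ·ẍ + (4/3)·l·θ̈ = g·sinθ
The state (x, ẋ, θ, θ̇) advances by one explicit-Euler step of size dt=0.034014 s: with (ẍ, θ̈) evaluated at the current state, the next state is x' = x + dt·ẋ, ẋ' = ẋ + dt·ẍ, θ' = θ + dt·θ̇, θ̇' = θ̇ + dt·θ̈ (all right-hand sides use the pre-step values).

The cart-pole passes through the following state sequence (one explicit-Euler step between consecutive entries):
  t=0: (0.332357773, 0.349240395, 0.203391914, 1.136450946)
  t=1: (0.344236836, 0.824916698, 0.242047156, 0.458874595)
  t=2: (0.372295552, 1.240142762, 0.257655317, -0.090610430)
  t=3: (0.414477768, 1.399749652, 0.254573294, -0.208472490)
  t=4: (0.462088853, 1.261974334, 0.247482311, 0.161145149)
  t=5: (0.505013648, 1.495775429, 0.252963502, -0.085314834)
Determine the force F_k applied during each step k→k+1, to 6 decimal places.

F_0 = 10.106106 N
F_1 = 8.989944 N
F_2 = 3.752972 N
F_3 = -2.399858 N
F_4 = 5.263653 N

step 0→1:
  ẍ = (ẋ'−ẋ)/dt = (0.824916698−0.349240395)/0.034014 = 13.984721
  θ̈ = (θ̇'−θ̇)/dt = (0.458874595−1.136450946)/0.034014 = -19.920514
  sinθ=0.201992, cosθ=0.979387
  F = (M+m)·ẍ + m·l·cosθ·θ̈ − m·l·sinθ·θ̇² = 12.287465 + -2.152576 − 0.028783 = 10.106106
step 1→2:
  ẍ = (ẋ'−ẋ)/dt = (1.240142762−0.824916698)/0.034014 = 12.207505
  θ̈ = (θ̇'−θ̇)/dt = (-0.090610430−0.458874595)/0.034014 = -16.154672
  sinθ=0.239691, cosθ=0.970849
  F = (M+m)·ẍ + m·l·cosθ·θ̈ − m·l·sinθ·θ̇² = 10.725941 + -1.730428 − 0.005569 = 8.989944
step 2→3:
  ẍ = (ẋ'−ẋ)/dt = (1.399749652−1.240142762)/0.034014 = 4.692388
  θ̈ = (θ̇'−θ̇)/dt = (-0.208472490−-0.090610430)/0.034014 = -3.465104
  sinθ=0.254814, cosθ=0.966990
  F = (M+m)·ẍ + m·l·cosθ·θ̈ − m·l·sinθ·θ̇² = 4.122896 + -0.369694 − 0.000231 = 3.752972
step 3→4:
  ẍ = (ẋ'−ẋ)/dt = (1.261974334−1.399749652)/0.034014 = -4.050547
  θ̈ = (θ̇'−θ̇)/dt = (0.161145149−-0.208472490)/0.034014 = 10.866633
  sinθ=0.251832, cosθ=0.967771
  F = (M+m)·ẍ + m·l·cosθ·θ̈ − m·l·sinθ·θ̇² = -3.558953 + 1.160302 − 0.001208 = -2.399858
step 4→5:
  ẍ = (ẋ'−ẋ)/dt = (1.495775429−1.261974334)/0.034014 = 6.873672
  θ̈ = (θ̇'−θ̇)/dt = (-0.085314834−0.161145149)/0.034014 = -7.245839
  sinθ=0.244964, cosθ=0.969532
  F = (M+m)·ẍ + m·l·cosθ·θ̈ − m·l·sinθ·θ̇² = 6.039449 + -0.775094 − 0.000702 = 5.263653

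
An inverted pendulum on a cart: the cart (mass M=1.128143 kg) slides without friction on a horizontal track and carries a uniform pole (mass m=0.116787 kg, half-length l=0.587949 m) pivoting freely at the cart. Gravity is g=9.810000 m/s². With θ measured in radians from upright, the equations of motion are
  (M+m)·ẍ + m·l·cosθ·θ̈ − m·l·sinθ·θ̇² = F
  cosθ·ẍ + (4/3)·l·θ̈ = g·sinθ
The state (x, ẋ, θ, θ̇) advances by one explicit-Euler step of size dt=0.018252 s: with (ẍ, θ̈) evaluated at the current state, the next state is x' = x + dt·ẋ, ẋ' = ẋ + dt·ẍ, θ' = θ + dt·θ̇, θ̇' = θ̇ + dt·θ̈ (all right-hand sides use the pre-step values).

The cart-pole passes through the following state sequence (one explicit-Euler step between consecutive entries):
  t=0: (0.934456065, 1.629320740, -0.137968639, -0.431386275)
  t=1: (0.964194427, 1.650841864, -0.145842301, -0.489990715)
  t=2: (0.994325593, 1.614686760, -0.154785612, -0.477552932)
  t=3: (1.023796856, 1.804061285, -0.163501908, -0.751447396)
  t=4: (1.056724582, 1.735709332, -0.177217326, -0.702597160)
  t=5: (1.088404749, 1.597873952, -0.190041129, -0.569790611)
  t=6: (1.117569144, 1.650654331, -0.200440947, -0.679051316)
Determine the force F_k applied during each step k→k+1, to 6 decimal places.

F_0 = 1.251290 N
F_1 = -2.417372 N
F_2 = 11.901163 N
F_3 = -4.474504 N
F_4 = -8.903683 N
F_5 = 3.200605 N

step 0→1:
  ẍ = (ẋ'−ẋ)/dt = (1.650841864−1.629320740)/0.018252 = 1.179110
  θ̈ = (θ̇'−θ̇)/dt = (-0.489990715−-0.431386275)/0.018252 = -3.210850
  sinθ=-0.137531, cosθ=0.990497
  F = (M+m)·ẍ + m·l·cosθ·θ̈ − m·l·sinθ·θ̇² = 1.467910 + -0.218377 − -0.001757 = 1.251290
step 1→2:
  ẍ = (ẋ'−ẋ)/dt = (1.614686760−1.650841864)/0.018252 = -1.980884
  θ̈ = (θ̇'−θ̇)/dt = (-0.477552932−-0.489990715)/0.018252 = 0.681448
  sinθ=-0.145326, cosθ=0.989384
  F = (M+m)·ẍ + m·l·cosθ·θ̈ − m·l·sinθ·θ̇² = -2.466063 + 0.046295 − -0.002396 = -2.417372
step 2→3:
  ẍ = (ẋ'−ẋ)/dt = (1.804061285−1.614686760)/0.018252 = 10.375549
  θ̈ = (θ̇'−θ̇)/dt = (-0.751447396−-0.477552932)/0.018252 = -15.006271
  sinθ=-0.154168, cosθ=0.988045
  F = (M+m)·ẍ + m·l·cosθ·θ̈ − m·l·sinθ·θ̇² = 12.916833 + -1.018084 − -0.002414 = 11.901163
step 3→4:
  ẍ = (ẋ'−ẋ)/dt = (1.735709332−1.804061285)/0.018252 = -3.744902
  θ̈ = (θ̇'−θ̇)/dt = (-0.702597160−-0.751447396)/0.018252 = 2.676432
  sinθ=-0.162774, cosθ=0.986663
  F = (M+m)·ẍ + m·l·cosθ·θ̈ − m·l·sinθ·θ̇² = -4.662141 + 0.181326 − -0.006311 = -4.474504
step 4→5:
  ẍ = (ẋ'−ẋ)/dt = (1.597873952−1.735709332)/0.018252 = -7.551796
  θ̈ = (θ̇'−θ̇)/dt = (-0.569790611−-0.702597160)/0.018252 = 7.276274
  sinθ=-0.176291, cosθ=0.984338
  F = (M+m)·ẍ + m·l·cosθ·θ̈ − m·l·sinθ·θ̇² = -9.401457 + 0.491799 − -0.005976 = -8.903683
step 5→6:
  ẍ = (ẋ'−ẋ)/dt = (1.650654331−1.597873952)/0.018252 = 2.891759
  θ̈ = (θ̇'−θ̇)/dt = (-0.679051316−-0.569790611)/0.018252 = -5.986232
  sinθ=-0.188899, cosθ=0.981996
  F = (M+m)·ẍ + m·l·cosθ·θ̈ − m·l·sinθ·θ̇² = 3.600037 + -0.403643 − -0.004211 = 3.200605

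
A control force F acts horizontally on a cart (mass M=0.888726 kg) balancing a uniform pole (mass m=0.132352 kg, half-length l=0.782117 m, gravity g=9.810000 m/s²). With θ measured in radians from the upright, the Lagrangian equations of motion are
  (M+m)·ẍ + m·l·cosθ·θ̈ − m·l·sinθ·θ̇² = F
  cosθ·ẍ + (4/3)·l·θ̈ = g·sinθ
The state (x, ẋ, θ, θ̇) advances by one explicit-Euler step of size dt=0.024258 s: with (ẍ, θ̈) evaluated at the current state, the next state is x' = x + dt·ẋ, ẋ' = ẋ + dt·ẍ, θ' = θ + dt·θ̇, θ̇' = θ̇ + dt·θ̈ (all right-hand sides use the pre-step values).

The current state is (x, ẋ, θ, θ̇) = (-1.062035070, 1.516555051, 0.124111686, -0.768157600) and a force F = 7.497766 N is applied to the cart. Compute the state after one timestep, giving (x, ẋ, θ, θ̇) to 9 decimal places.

(-1.025246478, 1.710593451, 0.105477719, -0.924547228)

sinθ=0.123793301, cosθ=0.992308026
temp = (F + m·l·θ̇²·sinθ)/(M+m) = (7.497766 + 0.007561362)/1.021078 = 7.350395721
θ̈ = (g·sinθ − cosθ·temp)/(l·(4/3 − m·cos²θ/(M+m))) = -6.446929997
ẍ = temp − m·l·θ̈·cosθ/(M+m) = 7.998944691
Euler: x'=-1.062035070+0.024258·1.516555051=-1.025246478, ẋ'=1.516555051+0.024258·7.998944691=1.710593451
       θ'=0.124111686+0.024258·-0.768157600=0.105477719, θ̇'=-0.768157600+0.024258·-6.446929997=-0.924547228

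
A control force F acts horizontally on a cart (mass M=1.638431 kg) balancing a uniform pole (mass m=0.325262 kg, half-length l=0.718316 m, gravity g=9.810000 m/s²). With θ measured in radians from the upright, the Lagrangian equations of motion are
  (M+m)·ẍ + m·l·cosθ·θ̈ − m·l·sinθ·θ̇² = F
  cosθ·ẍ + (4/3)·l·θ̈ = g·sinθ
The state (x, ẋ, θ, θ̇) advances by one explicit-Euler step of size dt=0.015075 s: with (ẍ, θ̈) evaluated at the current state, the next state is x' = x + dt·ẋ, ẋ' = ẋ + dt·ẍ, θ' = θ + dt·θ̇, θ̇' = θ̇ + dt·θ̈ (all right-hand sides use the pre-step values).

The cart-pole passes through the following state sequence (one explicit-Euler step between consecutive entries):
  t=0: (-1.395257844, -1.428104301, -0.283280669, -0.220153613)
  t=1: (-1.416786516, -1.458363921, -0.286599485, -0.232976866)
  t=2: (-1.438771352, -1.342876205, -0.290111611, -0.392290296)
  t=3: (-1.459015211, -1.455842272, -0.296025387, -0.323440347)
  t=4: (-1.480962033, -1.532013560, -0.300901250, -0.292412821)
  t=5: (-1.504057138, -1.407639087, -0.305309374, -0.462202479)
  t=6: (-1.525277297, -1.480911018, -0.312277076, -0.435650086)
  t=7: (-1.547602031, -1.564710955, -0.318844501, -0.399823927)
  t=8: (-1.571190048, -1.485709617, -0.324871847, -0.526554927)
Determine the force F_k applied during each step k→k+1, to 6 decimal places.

step 0→1:
  ẍ = (ẋ'−ẋ)/dt = (-1.458363921−-1.428104301)/0.015075 = -2.007272
  θ̈ = (θ̇'−θ̇)/dt = (-0.232976866−-0.220153613)/0.015075 = -0.850630
  sinθ=-0.279507, cosθ=0.960144
  F = (M+m)·ẍ + m·l·cosθ·θ̈ − m·l·sinθ·θ̇² = -3.941665 + -0.190821 − -0.003165 = -4.129321
step 1→2:
  ẍ = (ẋ'−ẋ)/dt = (-1.342876205−-1.458363921)/0.015075 = 7.660877
  θ̈ = (θ̇'−θ̇)/dt = (-0.392290296−-0.232976866)/0.015075 = -10.568055
  sinθ=-0.282692, cosθ=0.959211
  F = (M+m)·ẍ + m·l·cosθ·θ̈ − m·l·sinθ·θ̇² = 15.043610 + -2.368416 − -0.003585 = 12.678779
step 2→3:
  ẍ = (ẋ'−ẋ)/dt = (-1.455842272−-1.342876205)/0.015075 = -7.493603
  θ̈ = (θ̇'−θ̇)/dt = (-0.323440347−-0.392290296)/0.015075 = 4.567161
  sinθ=-0.286059, cosθ=0.958212
  F = (M+m)·ẍ + m·l·cosθ·θ̈ − m·l·sinθ·θ̇² = -14.715136 + 1.022485 − -0.010285 = -13.682366
step 3→4:
  ẍ = (ẋ'−ẋ)/dt = (-1.532013560−-1.455842272)/0.015075 = -5.052822
  θ̈ = (θ̇'−θ̇)/dt = (-0.292412821−-0.323440347)/0.015075 = 2.058211
  sinθ=-0.291721, cosθ=0.956504
  F = (M+m)·ẍ + m·l·cosθ·θ̈ − m·l·sinθ·θ̇² = -9.922191 + 0.459966 − -0.007130 = -9.455095
step 4→5:
  ẍ = (ẋ'−ẋ)/dt = (-1.407639087−-1.532013560)/0.015075 = 8.250380
  θ̈ = (θ̇'−θ̇)/dt = (-0.462202479−-0.292412821)/0.015075 = -11.262996
  sinθ=-0.296381, cosθ=0.955070
  F = (M+m)·ẍ + m·l·cosθ·θ̈ − m·l·sinθ·θ̇² = 16.201213 + -2.513263 − -0.005921 = 13.693871
step 5→6:
  ẍ = (ẋ'−ẋ)/dt = (-1.480911018−-1.407639087)/0.015075 = -4.860493
  θ̈ = (θ̇'−θ̇)/dt = (-0.435650086−-0.462202479)/0.015075 = 1.761353
  sinθ=-0.300588, cosθ=0.953754
  F = (M+m)·ẍ + m·l·cosθ·θ̈ − m·l·sinθ·θ̇² = -9.544516 + 0.392493 − -0.015003 = -9.137020
step 6→7:
  ẍ = (ẋ'−ẋ)/dt = (-1.564710955−-1.480911018)/0.015075 = -5.558868
  θ̈ = (θ̇'−θ̇)/dt = (-0.399823927−-0.435650086)/0.015075 = 2.376528
  sinθ=-0.307226, cosθ=0.951636
  F = (M+m)·ẍ + m·l·cosθ·θ̈ − m·l·sinθ·θ̇² = -10.915910 + 0.528400 − -0.013623 = -10.373887
step 7→8:
  ẍ = (ẋ'−ẋ)/dt = (-1.485709617−-1.564710955)/0.015075 = 5.240553
  θ̈ = (θ̇'−θ̇)/dt = (-0.526554927−-0.399823927)/0.015075 = -8.406700
  sinθ=-0.313470, cosθ=0.949598
  F = (M+m)·ẍ + m·l·cosθ·θ̈ − m·l·sinθ·θ̇² = 10.290837 + -1.865152 − -0.011708 = 8.437393

F_0 = -4.129321 N
F_1 = 12.678779 N
F_2 = -13.682366 N
F_3 = -9.455095 N
F_4 = 13.693871 N
F_5 = -9.137020 N
F_6 = -10.373887 N
F_7 = 8.437393 N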